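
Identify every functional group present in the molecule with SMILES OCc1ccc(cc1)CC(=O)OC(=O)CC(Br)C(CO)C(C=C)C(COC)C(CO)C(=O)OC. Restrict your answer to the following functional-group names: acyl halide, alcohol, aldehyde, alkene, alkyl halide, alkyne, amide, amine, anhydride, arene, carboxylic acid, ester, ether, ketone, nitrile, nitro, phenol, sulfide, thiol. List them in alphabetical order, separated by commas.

alcohol, alkene, alkyl halide, anhydride, arene, ester, ether

HO– on an sp³ carbon → alcohol.
para-disubstituted benzene ring → arene.
two acyl groups sharing one oxygen, –C(=O)–O–C(=O)– → anhydride.
halogen on an sp³ carbon → alkyl halide.
pendant –CH2OH on an sp³ backbone C → alcohol.
pendant –CH=CH2: C=C double bond → alkene.
pendant –CH2OCH3: C–O–C linkage → ether.
pendant –CH2OH on an sp³ backbone C → alcohol.
–C(=O)OCH3: carbonyl C bonded to C and to –OCH3 → ester (not ketone + ether).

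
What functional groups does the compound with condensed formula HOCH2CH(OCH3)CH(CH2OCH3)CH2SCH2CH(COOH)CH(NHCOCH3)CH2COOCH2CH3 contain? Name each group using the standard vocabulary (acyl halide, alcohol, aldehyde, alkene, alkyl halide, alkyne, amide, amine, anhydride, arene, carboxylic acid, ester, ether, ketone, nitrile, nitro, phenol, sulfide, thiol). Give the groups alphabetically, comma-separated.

alcohol, amide, carboxylic acid, ester, ether, sulfide

HO– on an sp³ carbon → alcohol.
pendant –OCH3: C–O–C with sp³ C, no adjacent C=O → ether.
pendant –CH2OCH3: C–O–C linkage → ether.
C–S–C linkage → sulfide (thioether).
pendant –COOH: carbonyl C bonded to C and –OH → carboxylic acid.
pendant –NHC(=O)CH3: N bonded to a carbonyl → amide (not amine).
–C(=O)OCH2CH3: carbonyl C bonded to C and to –OEt → ester.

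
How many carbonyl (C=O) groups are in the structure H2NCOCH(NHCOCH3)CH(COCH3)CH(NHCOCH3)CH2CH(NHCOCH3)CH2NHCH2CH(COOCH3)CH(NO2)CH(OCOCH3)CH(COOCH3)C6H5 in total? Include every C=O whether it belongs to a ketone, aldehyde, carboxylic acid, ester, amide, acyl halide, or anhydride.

8

H2NCO: amide, 1 C=O (running total 1).
CH(NHCOCH3): amide, 1 C=O (running total 2).
CH(COCH3): ketone, 1 C=O (running total 3).
CH(NHCOCH3): amide, 1 C=O (running total 4).
CH(NHCOCH3): amide, 1 C=O (running total 5).
CH(COOCH3): ester, 1 C=O (running total 6).
CH(OCOCH3): ester, 1 C=O (running total 7).
CH(COOCH3): ester, 1 C=O (running total 8).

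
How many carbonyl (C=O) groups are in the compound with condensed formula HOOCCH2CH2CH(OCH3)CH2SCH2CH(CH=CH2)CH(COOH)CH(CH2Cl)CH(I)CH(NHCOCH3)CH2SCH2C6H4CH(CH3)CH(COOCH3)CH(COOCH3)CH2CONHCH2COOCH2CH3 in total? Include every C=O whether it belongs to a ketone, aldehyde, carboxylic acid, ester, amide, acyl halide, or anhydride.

7

HOOC: carboxylic acid, 1 C=O (running total 1).
CH(COOH): carboxylic acid, 1 C=O (running total 2).
CH(NHCOCH3): amide, 1 C=O (running total 3).
CH(COOCH3): ester, 1 C=O (running total 4).
CH(COOCH3): ester, 1 C=O (running total 5).
CH2CONHCH2: amide, 1 C=O (running total 6).
COOCH2CH3: ester, 1 C=O (running total 7).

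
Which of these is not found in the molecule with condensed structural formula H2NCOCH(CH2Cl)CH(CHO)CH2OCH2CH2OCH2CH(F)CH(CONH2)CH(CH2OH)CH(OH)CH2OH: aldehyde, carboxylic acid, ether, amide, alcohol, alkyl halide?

carboxylic acid

alkyl halide: present (CH(CH2Cl) — pendant –CH2X: halogen on sp³ carbon → alkyl halide).
amide: present (H2NCO — –C(=O)NH2: carbonyl C bonded to C and to N → amide (the N is not a separate amine)).
ether: present (CH2OCH2 — C–O–C with sp³ carbons on both sides and no adjacent C=O → ether).
aldehyde: present (CH(CHO) — pendant –CHO: carbonyl C bonded to C and H → aldehyde).
alcohol: present (CH(CH2OH) — pendant –CH2OH on an sp³ backbone C → alcohol).
carboxylic acid: absent. In each of H2NCO and CH(CONH2), the carbonyl is bonded to nitrogen, not to –OH; that is an amide.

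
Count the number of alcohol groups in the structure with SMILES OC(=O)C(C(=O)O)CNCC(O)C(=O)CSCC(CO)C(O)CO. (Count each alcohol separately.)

4

Taking each segment in turn:
  HOOC: –COOH: carbonyl C bonded to –OH and C → carboxylic acid (the –OH is not a separate alcohol).
  CH(COOH): pendant –COOH: carbonyl C bonded to C and –OH → carboxylic acid.
  CH2NHCH2: C–N–C with sp³ carbons and no adjacent C=O → amine (secondary).
  CH(OH): –OH on an sp³ carbon → alcohol (secondary).
  CO: –C(=O)– with carbon on both sides → ketone.
  CH2SCH2: C–S–C linkage → sulfide (thioether).
  CH(CH2OH): pendant –CH2OH on an sp³ backbone C → alcohol.
  CH(OH): –OH on an sp³ carbon → alcohol (secondary).
  CH2OH: –OH on an sp³ carbon → alcohol.
Alcohol appears at: CH(OH), CH(CH2OH), CH(OH), CH2OH → 4.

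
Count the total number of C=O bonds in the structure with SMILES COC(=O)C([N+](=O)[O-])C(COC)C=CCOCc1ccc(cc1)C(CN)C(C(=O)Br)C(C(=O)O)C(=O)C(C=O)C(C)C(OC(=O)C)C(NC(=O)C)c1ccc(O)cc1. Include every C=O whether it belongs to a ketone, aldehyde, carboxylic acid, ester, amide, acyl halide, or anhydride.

7

CH3OOC: ester, 1 C=O (running total 1).
CH(COBr): acyl halide, 1 C=O (running total 2).
CH(COOH): carboxylic acid, 1 C=O (running total 3).
CO: ketone, 1 C=O (running total 4).
CH(CHO): aldehyde, 1 C=O (running total 5).
CH(OCOCH3): ester, 1 C=O (running total 6).
CH(NHCOCH3): amide, 1 C=O (running total 7).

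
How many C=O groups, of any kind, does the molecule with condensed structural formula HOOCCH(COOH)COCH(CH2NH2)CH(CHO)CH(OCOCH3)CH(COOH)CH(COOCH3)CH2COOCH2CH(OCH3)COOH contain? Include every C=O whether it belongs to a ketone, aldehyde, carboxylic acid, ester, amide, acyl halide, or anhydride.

9

HOOC: carboxylic acid, 1 C=O (running total 1).
CH(COOH): carboxylic acid, 1 C=O (running total 2).
CO: ketone, 1 C=O (running total 3).
CH(CHO): aldehyde, 1 C=O (running total 4).
CH(OCOCH3): ester, 1 C=O (running total 5).
CH(COOH): carboxylic acid, 1 C=O (running total 6).
CH(COOCH3): ester, 1 C=O (running total 7).
CH2COOCH2: ester, 1 C=O (running total 8).
COOH: carboxylic acid, 1 C=O (running total 9).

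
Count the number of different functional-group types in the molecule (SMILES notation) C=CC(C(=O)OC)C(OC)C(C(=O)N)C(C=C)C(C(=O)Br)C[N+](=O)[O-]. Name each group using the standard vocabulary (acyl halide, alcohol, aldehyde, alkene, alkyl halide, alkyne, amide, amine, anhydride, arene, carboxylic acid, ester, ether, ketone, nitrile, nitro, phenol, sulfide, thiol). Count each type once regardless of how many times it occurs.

6

Taking each segment in turn:
  CH2=CH: C=C double bond → alkene.
  CH(COOCH3): pendant –COOCH3: carbonyl C bonded to C and –OCH3 → ester.
  CH(OCH3): pendant –OCH3: C–O–C with sp³ C, no adjacent C=O → ether.
  CH(CONH2): pendant –CONH2: carbonyl C bonded to C and N → amide.
  CH(CH=CH2): pendant –CH=CH2: C=C double bond → alkene.
  CH(COBr): pendant –C(=O)X: carbonyl C bonded to C and halogen → acyl halide.
  CH2NO2: –NO2 on carbon → nitro group.
Distinct types present: acyl halide, alkene, amide, ester, ether, nitro.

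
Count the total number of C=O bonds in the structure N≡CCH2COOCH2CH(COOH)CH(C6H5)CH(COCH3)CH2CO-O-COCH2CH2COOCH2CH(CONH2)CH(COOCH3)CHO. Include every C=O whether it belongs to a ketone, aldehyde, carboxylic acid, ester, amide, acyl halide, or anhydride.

CH2COOCH2: ester, 1 C=O (running total 1).
CH(COOH): carboxylic acid, 1 C=O (running total 2).
CH(COCH3): ketone, 1 C=O (running total 3).
CH2CO-O-COCH2: anhydride, 2 C=O (running total 5).
CH2COOCH2: ester, 1 C=O (running total 6).
CH(CONH2): amide, 1 C=O (running total 7).
CH(COOCH3): ester, 1 C=O (running total 8).
CHO: aldehyde, 1 C=O (running total 9).

9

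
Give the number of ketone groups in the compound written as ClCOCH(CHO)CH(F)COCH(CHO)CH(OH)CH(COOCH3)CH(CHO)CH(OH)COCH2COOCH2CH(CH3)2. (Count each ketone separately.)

Reading the structure from left to right:
  ClCO: –C(=O)Cl: carbonyl C bonded to C and to a halogen → acyl halide (not alkyl halide).
  CH(CHO): pendant –CHO: carbonyl C bonded to C and H → aldehyde.
  CH(F): halogen on an sp³ carbon → alkyl halide.
  CO: –C(=O)– with carbon on both sides → ketone.
  CH(CHO): pendant –CHO: carbonyl C bonded to C and H → aldehyde.
  CH(OH): –OH on an sp³ carbon → alcohol (secondary).
  CH(COOCH3): pendant –COOCH3: carbonyl C bonded to C and –OCH3 → ester.
  CH(CHO): pendant –CHO: carbonyl C bonded to C and H → aldehyde.
  CH(OH): –OH on an sp³ carbon → alcohol (secondary).
  CO: –C(=O)– with carbon on both sides → ketone.
  CH2COOCH2: –C(=O)–O–C with C on the carbonyl side → ester.
Ketone appears at: CO, CO → 2.

2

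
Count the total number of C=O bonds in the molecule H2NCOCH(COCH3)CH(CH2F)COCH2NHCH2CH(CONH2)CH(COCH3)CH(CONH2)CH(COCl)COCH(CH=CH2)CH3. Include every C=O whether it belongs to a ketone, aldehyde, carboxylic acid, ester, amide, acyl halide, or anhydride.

H2NCO: amide, 1 C=O (running total 1).
CH(COCH3): ketone, 1 C=O (running total 2).
CO: ketone, 1 C=O (running total 3).
CH(CONH2): amide, 1 C=O (running total 4).
CH(COCH3): ketone, 1 C=O (running total 5).
CH(CONH2): amide, 1 C=O (running total 6).
CH(COCl): acyl halide, 1 C=O (running total 7).
CO: ketone, 1 C=O (running total 8).

8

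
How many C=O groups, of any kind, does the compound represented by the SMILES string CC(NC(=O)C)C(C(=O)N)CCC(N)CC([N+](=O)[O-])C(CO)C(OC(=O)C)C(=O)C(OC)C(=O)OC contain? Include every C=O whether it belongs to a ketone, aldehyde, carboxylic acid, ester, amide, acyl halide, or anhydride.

5

CH(NHCOCH3): amide, 1 C=O (running total 1).
CH(CONH2): amide, 1 C=O (running total 2).
CH(OCOCH3): ester, 1 C=O (running total 3).
CO: ketone, 1 C=O (running total 4).
COOCH3: ester, 1 C=O (running total 5).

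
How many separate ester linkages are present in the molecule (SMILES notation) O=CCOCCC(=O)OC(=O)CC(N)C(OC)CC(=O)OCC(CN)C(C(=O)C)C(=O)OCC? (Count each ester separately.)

terminal –CHO: carbonyl C bonded to H and C → aldehyde.
C–O–C with sp³ carbons on both sides and no adjacent C=O → ether.
two acyl groups sharing one oxygen, –C(=O)–O–C(=O)– → anhydride.
–NH2 on an sp³ carbon with no adjacent C=O → amine.
pendant –OCH3: C–O–C with sp³ C, no adjacent C=O → ether.
–C(=O)–O–C with C on the carbonyl side → ester.
pendant –CH2NH2: N on sp³ C, no adjacent C=O → amine.
pendant –COCH3: carbonyl C bonded to two carbons → ketone.
–C(=O)OCH2CH3: carbonyl C bonded to C and to –OEt → ester.
Ester appears at: CH2COOCH2, COOCH2CH3 → 2.

2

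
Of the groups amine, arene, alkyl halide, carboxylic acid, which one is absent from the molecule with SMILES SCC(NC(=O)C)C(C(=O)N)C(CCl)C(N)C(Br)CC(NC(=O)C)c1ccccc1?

amine: present (CH(NH2) — –NH2 on an sp³ carbon with no adjacent C=O → amine).
arene: present (C6H5 — –C6H5 phenyl ring → arene).
alkyl halide: present (CH(CH2Cl) — pendant –CH2X: halogen on sp³ carbon → alkyl halide).
carboxylic acid: absent. In each of CH(NHCOCH3) and CH(CONH2), the carbonyl is bonded to nitrogen, not to –OH; that is an amide.

carboxylic acid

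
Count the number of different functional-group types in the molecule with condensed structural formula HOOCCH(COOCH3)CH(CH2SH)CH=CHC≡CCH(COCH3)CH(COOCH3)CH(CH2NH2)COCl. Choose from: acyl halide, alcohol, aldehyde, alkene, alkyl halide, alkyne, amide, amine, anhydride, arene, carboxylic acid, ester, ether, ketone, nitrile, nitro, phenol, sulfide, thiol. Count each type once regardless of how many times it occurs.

8

Working along the chain:
  HOOC: –COOH: carbonyl C bonded to –OH and C → carboxylic acid (the –OH is not a separate alcohol).
  CH(COOCH3): pendant –COOCH3: carbonyl C bonded to C and –OCH3 → ester.
  CH(CH2SH): pendant –CH2SH → thiol.
  CH=CH: C=C double bond → alkene.
  C≡C: C≡C triple bond → alkyne.
  CH(COCH3): pendant –COCH3: carbonyl C bonded to two carbons → ketone.
  CH(COOCH3): pendant –COOCH3: carbonyl C bonded to C and –OCH3 → ester.
  CH(CH2NH2): pendant –CH2NH2: N on sp³ C, no adjacent C=O → amine.
  COCl: –C(=O)Cl: carbonyl C bonded to C and to a halogen → acyl halide (not alkyl halide).
Distinct types present: acyl halide, alkene, alkyne, amine, carboxylic acid, ester, ketone, thiol.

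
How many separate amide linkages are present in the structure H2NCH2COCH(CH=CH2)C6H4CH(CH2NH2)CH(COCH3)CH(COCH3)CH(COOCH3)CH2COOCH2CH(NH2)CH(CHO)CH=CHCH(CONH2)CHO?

1

Reading the structure from left to right:
  H2NCH2: –NH2 on an sp³ carbon with no adjacent C=O → amine.
  CO: –C(=O)– with carbon on both sides → ketone.
  CH(CH=CH2): pendant –CH=CH2: C=C double bond → alkene.
  C6H4: para-disubstituted benzene ring → arene.
  CH(CH2NH2): pendant –CH2NH2: N on sp³ C, no adjacent C=O → amine.
  CH(COCH3): pendant –COCH3: carbonyl C bonded to two carbons → ketone.
  CH(COCH3): pendant –COCH3: carbonyl C bonded to two carbons → ketone.
  CH(COOCH3): pendant –COOCH3: carbonyl C bonded to C and –OCH3 → ester.
  CH2COOCH2: –C(=O)–O–C with C on the carbonyl side → ester.
  CH(NH2): –NH2 on an sp³ carbon with no adjacent C=O → amine.
  CH(CHO): pendant –CHO: carbonyl C bonded to C and H → aldehyde.
  CH=CH: C=C double bond → alkene.
  CH(CONH2): pendant –CONH2: carbonyl C bonded to C and N → amide.
  CHO: terminal –CHO: carbonyl C bonded to H and C → aldehyde.
Amide appears at: CH(CONH2) → 1.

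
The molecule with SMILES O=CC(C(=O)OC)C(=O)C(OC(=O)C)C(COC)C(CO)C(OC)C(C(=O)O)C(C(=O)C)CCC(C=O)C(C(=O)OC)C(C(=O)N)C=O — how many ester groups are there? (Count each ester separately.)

3

terminal –CHO: carbonyl C bonded to H and C → aldehyde.
pendant –COOCH3: carbonyl C bonded to C and –OCH3 → ester.
–C(=O)– with carbon on both sides → ketone.
pendant –OC(=O)CH3: an acyloxy group → ester.
pendant –CH2OCH3: C–O–C linkage → ether.
pendant –CH2OH on an sp³ backbone C → alcohol.
pendant –OCH3: C–O–C with sp³ C, no adjacent C=O → ether.
pendant –COOH: carbonyl C bonded to C and –OH → carboxylic acid.
pendant –COCH3: carbonyl C bonded to two carbons → ketone.
pendant –CHO: carbonyl C bonded to C and H → aldehyde.
pendant –COOCH3: carbonyl C bonded to C and –OCH3 → ester.
pendant –CONH2: carbonyl C bonded to C and N → amide.
terminal –CHO: carbonyl C bonded to H and C → aldehyde.
Ester appears at: CH(COOCH3), CH(OCOCH3), CH(COOCH3) → 3.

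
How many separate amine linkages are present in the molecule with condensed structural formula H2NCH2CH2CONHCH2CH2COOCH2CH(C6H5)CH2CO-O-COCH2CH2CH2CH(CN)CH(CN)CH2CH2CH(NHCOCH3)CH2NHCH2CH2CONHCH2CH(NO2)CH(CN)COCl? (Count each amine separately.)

2

–NH2 on an sp³ carbon with no adjacent C=O → amine.
–C(=O)–N– linkage → amide (the N is not an amine).
–C(=O)–O–C with C on the carbonyl side → ester.
pendant –C6H5: benzene ring → arene.
two acyl groups sharing one oxygen, –C(=O)–O–C(=O)– → anhydride.
pendant –C≡N: nitrile.
pendant –C≡N: nitrile.
pendant –NHC(=O)CH3: N bonded to a carbonyl → amide (not amine).
C–N–C with sp³ carbons and no adjacent C=O → amine (secondary).
–C(=O)–N– linkage → amide (the N is not an amine).
–NO2 on an sp³ carbon → nitro (the N=O is not a carbonyl).
pendant –C≡N: nitrile.
–C(=O)Cl: carbonyl C bonded to C and to a halogen → acyl halide (not alkyl halide).
Amine appears at: H2NCH2, CH2NHCH2 → 2.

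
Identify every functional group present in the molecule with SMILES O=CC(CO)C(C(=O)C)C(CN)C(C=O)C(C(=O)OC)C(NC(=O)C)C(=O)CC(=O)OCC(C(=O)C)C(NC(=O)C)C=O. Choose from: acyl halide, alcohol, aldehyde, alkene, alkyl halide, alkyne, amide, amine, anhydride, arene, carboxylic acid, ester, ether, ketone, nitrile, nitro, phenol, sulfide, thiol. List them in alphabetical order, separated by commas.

alcohol, aldehyde, amide, amine, ester, ketone

terminal –CHO: carbonyl C bonded to H and C → aldehyde.
pendant –CH2OH on an sp³ backbone C → alcohol.
pendant –COCH3: carbonyl C bonded to two carbons → ketone.
pendant –CH2NH2: N on sp³ C, no adjacent C=O → amine.
pendant –CHO: carbonyl C bonded to C and H → aldehyde.
pendant –COOCH3: carbonyl C bonded to C and –OCH3 → ester.
pendant –NHC(=O)CH3: N bonded to a carbonyl → amide (not amine).
–C(=O)– with carbon on both sides → ketone.
–C(=O)–O–C with C on the carbonyl side → ester.
pendant –COCH3: carbonyl C bonded to two carbons → ketone.
pendant –NHC(=O)CH3: N bonded to a carbonyl → amide (not amine).
terminal –CHO: carbonyl C bonded to H and C → aldehyde.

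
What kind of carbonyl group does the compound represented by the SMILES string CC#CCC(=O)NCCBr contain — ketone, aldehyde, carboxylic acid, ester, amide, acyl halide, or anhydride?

amide

The carbonyl is in the CH2CONHCH2 segment: –C(=O)–N– linkage → amide (the N is not an amine).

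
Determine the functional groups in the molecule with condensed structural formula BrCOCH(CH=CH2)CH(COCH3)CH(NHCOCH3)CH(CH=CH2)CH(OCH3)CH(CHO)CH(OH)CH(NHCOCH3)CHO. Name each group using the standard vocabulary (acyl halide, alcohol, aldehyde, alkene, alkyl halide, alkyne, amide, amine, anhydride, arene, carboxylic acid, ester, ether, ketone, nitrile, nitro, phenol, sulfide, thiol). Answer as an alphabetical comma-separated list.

–C(=O)Br: carbonyl C bonded to C and to a halogen → acyl halide (not alkyl halide).
pendant –CH=CH2: C=C double bond → alkene.
pendant –COCH3: carbonyl C bonded to two carbons → ketone.
pendant –NHC(=O)CH3: N bonded to a carbonyl → amide (not amine).
pendant –CH=CH2: C=C double bond → alkene.
pendant –OCH3: C–O–C with sp³ C, no adjacent C=O → ether.
pendant –CHO: carbonyl C bonded to C and H → aldehyde.
–OH on an sp³ carbon → alcohol (secondary).
pendant –NHC(=O)CH3: N bonded to a carbonyl → amide (not amine).
terminal –CHO: carbonyl C bonded to H and C → aldehyde.

acyl halide, alcohol, aldehyde, alkene, amide, ether, ketone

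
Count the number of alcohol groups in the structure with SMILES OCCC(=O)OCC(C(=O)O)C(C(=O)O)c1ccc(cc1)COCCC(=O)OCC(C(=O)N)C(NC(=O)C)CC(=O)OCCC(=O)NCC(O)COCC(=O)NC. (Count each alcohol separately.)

2

Working along the chain:
  HOCH2: HO– on an sp³ carbon → alcohol.
  CH2COOCH2: –C(=O)–O–C with C on the carbonyl side → ester.
  CH(COOH): pendant –COOH: carbonyl C bonded to C and –OH → carboxylic acid.
  CH(COOH): pendant –COOH: carbonyl C bonded to C and –OH → carboxylic acid.
  C6H4: para-disubstituted benzene ring → arene.
  CH2OCH2: C–O–C with sp³ carbons on both sides and no adjacent C=O → ether.
  CH2COOCH2: –C(=O)–O–C with C on the carbonyl side → ester.
  CH(CONH2): pendant –CONH2: carbonyl C bonded to C and N → amide.
  CH(NHCOCH3): pendant –NHC(=O)CH3: N bonded to a carbonyl → amide (not amine).
  CH2COOCH2: –C(=O)–O–C with C on the carbonyl side → ester.
  CH2CONHCH2: –C(=O)–N– linkage → amide (the N is not an amine).
  CH(OH): –OH on an sp³ carbon → alcohol (secondary).
  CH2OCH2: C–O–C with sp³ carbons on both sides and no adjacent C=O → ether.
  CONHCH3: –C(=O)NHCH3: carbonyl C bonded to C and to N → amide (the N is not an amine).
Alcohol appears at: HOCH2, CH(OH) → 2.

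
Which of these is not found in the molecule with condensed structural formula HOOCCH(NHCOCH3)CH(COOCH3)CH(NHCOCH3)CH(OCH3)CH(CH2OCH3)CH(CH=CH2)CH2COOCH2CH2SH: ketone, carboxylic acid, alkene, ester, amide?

ketone

amide: present (CH(NHCOCH3) — pendant –NHC(=O)CH3: N bonded to a carbonyl → amide (not amine)).
alkene: present (CH(CH=CH2) — pendant –CH=CH2: C=C double bond → alkene).
ester: present (CH(COOCH3) — pendant –COOCH3: carbonyl C bonded to C and –OCH3 → ester).
carboxylic acid: present (HOOC — –COOH: carbonyl C bonded to –OH and C → carboxylic acid (the –OH is not a separate alcohol)).
ketone: absent. In each of CH(COOCH3) and CH2COOCH2, the C=O is bonded to an –O–C group, which defines an ester, not a ketone. In CH(NHCOCH3), the C=O is bonded to nitrogen, which defines an amide, not a ketone. In HOOC, the C=O bears an –OH, making it a carboxylic acid rather than a ketone.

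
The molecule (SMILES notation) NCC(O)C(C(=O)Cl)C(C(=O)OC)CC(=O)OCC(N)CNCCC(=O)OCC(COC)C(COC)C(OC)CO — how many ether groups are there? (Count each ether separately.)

Working along the chain:
  H2NCH2: –NH2 on an sp³ carbon with no adjacent C=O → amine.
  CH(OH): –OH on an sp³ carbon → alcohol (secondary).
  CH(COCl): pendant –C(=O)X: carbonyl C bonded to C and halogen → acyl halide.
  CH(COOCH3): pendant –COOCH3: carbonyl C bonded to C and –OCH3 → ester.
  CH2COOCH2: –C(=O)–O–C with C on the carbonyl side → ester.
  CH(NH2): –NH2 on an sp³ carbon with no adjacent C=O → amine.
  CH2NHCH2: C–N–C with sp³ carbons and no adjacent C=O → amine (secondary).
  CH2COOCH2: –C(=O)–O–C with C on the carbonyl side → ester.
  CH(CH2OCH3): pendant –CH2OCH3: C–O–C linkage → ether.
  CH(CH2OCH3): pendant –CH2OCH3: C–O–C linkage → ether.
  CH(OCH3): pendant –OCH3: C–O–C with sp³ C, no adjacent C=O → ether.
  CH2OH: –OH on an sp³ carbon → alcohol.
Ether appears at: CH(CH2OCH3), CH(CH2OCH3), CH(OCH3) → 3.

3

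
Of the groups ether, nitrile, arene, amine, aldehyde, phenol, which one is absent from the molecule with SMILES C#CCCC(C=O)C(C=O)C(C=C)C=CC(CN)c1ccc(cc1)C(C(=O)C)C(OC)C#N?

nitrile: present (CN — –C≡N: carbon triple-bonded to nitrogen → nitrile).
amine: present (CH(CH2NH2) — pendant –CH2NH2: N on sp³ C, no adjacent C=O → amine).
ether: present (CH(OCH3) — pendant –OCH3: C–O–C with sp³ C, no adjacent C=O → ether).
arene: present (C6H4 — para-disubstituted benzene ring → arene).
aldehyde: present (CH(CHO) — pendant –CHO: carbonyl C bonded to C and H → aldehyde).
phenol: no segment matches this pattern.

phenol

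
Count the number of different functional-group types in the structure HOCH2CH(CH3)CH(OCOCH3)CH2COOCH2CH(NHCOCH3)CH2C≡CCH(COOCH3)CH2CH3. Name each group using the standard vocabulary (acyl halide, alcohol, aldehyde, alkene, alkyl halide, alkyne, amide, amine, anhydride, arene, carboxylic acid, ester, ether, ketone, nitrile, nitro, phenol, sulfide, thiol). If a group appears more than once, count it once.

4

HO– on an sp³ carbon → alcohol.
pendant –OC(=O)CH3: an acyloxy group → ester.
–C(=O)–O–C with C on the carbonyl side → ester.
pendant –NHC(=O)CH3: N bonded to a carbonyl → amide (not amine).
C≡C triple bond → alkyne.
pendant –COOCH3: carbonyl C bonded to C and –OCH3 → ester.
Distinct types present: alcohol, alkyne, amide, ester.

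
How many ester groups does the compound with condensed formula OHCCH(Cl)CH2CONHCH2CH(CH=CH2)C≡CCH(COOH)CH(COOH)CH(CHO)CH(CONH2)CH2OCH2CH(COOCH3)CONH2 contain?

1

terminal –CHO: carbonyl C bonded to H and C → aldehyde.
halogen on an sp³ carbon → alkyl halide.
–C(=O)–N– linkage → amide (the N is not an amine).
pendant –CH=CH2: C=C double bond → alkene.
C≡C triple bond → alkyne.
pendant –COOH: carbonyl C bonded to C and –OH → carboxylic acid.
pendant –COOH: carbonyl C bonded to C and –OH → carboxylic acid.
pendant –CHO: carbonyl C bonded to C and H → aldehyde.
pendant –CONH2: carbonyl C bonded to C and N → amide.
C–O–C with sp³ carbons on both sides and no adjacent C=O → ether.
pendant –COOCH3: carbonyl C bonded to C and –OCH3 → ester.
–C(=O)NH2: carbonyl C bonded to C and to N → amide (the N is not a separate amine).
Ester appears at: CH(COOCH3) → 1.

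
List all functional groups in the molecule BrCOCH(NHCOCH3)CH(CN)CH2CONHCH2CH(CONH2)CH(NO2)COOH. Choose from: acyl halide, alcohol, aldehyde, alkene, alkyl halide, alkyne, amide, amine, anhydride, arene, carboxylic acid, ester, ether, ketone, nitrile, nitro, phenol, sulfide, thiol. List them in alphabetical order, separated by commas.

–C(=O)Br: carbonyl C bonded to C and to a halogen → acyl halide (not alkyl halide).
pendant –NHC(=O)CH3: N bonded to a carbonyl → amide (not amine).
pendant –C≡N: nitrile.
–C(=O)–N– linkage → amide (the N is not an amine).
pendant –CONH2: carbonyl C bonded to C and N → amide.
–NO2 on an sp³ carbon → nitro (the N=O is not a carbonyl).
–COOH: carbonyl C bonded to –OH and C → carboxylic acid (the –OH is not a separate alcohol).

acyl halide, amide, carboxylic acid, nitrile, nitro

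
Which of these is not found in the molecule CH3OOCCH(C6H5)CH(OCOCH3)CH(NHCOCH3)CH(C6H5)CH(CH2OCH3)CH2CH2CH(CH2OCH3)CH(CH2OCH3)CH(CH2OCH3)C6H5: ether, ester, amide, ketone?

ketone

ether: present (CH(CH2OCH3) — pendant –CH2OCH3: C–O–C linkage → ether).
amide: present (CH(NHCOCH3) — pendant –NHC(=O)CH3: N bonded to a carbonyl → amide (not amine)).
ester: present (CH3OOC — CH3O–C(=O)–: carbonyl C bonded to C and to –OCH3 → ester (not ketone + ether)).
ketone: absent. In each of CH3OOC and CH(OCOCH3), the C=O is bonded to an –O–C group, which defines an ester, not a ketone. In CH(NHCOCH3), the C=O is bonded to nitrogen, which defines an amide, not a ketone.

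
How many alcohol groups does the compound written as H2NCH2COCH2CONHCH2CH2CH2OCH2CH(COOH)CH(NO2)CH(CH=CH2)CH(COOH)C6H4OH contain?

Reading the structure from left to right:
  H2NCH2: –NH2 on an sp³ carbon with no adjacent C=O → amine.
  CO: –C(=O)– with carbon on both sides → ketone.
  CH2CONHCH2: –C(=O)–N– linkage → amide (the N is not an amine).
  CH2OCH2: C–O–C with sp³ carbons on both sides and no adjacent C=O → ether.
  CH(COOH): pendant –COOH: carbonyl C bonded to C and –OH → carboxylic acid.
  CH(NO2): –NO2 on an sp³ carbon → nitro (the N=O is not a carbonyl).
  CH(CH=CH2): pendant –CH=CH2: C=C double bond → alkene.
  CH(COOH): pendant –COOH: carbonyl C bonded to C and –OH → carboxylic acid.
  C6H4OH: –OH attached directly to an aromatic ring → phenol (not alcohol); the ring itself is an arene.
No segment is a alcohol: CO is ketone, not alcohol; CH2OCH2 is ether, not alcohol; CH(COOH) is carboxylic acid, not alcohol. → 0.

0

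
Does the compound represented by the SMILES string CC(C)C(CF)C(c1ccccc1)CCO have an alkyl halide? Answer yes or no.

pendant –CH2X: halogen on sp³ carbon → alkyl halide.
pendant –C6H5: benzene ring → arene.
–OH on an sp³ carbon → alcohol.
The CH(CH2F) segment supplies the alkyl halide: pendant –CH2X: halogen on sp³ carbon → alkyl halide.

yes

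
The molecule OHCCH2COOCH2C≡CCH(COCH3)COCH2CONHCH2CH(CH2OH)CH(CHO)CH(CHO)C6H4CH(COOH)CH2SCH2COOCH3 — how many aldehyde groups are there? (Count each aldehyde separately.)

3

Taking each segment in turn:
  OHC: terminal –CHO: carbonyl C bonded to H and C → aldehyde.
  CH2COOCH2: –C(=O)–O–C with C on the carbonyl side → ester.
  C≡C: C≡C triple bond → alkyne.
  CH(COCH3): pendant –COCH3: carbonyl C bonded to two carbons → ketone.
  CO: –C(=O)– with carbon on both sides → ketone.
  CH2CONHCH2: –C(=O)–N– linkage → amide (the N is not an amine).
  CH(CH2OH): pendant –CH2OH on an sp³ backbone C → alcohol.
  CH(CHO): pendant –CHO: carbonyl C bonded to C and H → aldehyde.
  CH(CHO): pendant –CHO: carbonyl C bonded to C and H → aldehyde.
  C6H4: para-disubstituted benzene ring → arene.
  CH(COOH): pendant –COOH: carbonyl C bonded to C and –OH → carboxylic acid.
  CH2SCH2: C–S–C linkage → sulfide (thioether).
  COOCH3: –C(=O)OCH3: carbonyl C bonded to C and to –OCH3 → ester (not ketone + ether).
Aldehyde appears at: OHC, CH(CHO), CH(CHO) → 3.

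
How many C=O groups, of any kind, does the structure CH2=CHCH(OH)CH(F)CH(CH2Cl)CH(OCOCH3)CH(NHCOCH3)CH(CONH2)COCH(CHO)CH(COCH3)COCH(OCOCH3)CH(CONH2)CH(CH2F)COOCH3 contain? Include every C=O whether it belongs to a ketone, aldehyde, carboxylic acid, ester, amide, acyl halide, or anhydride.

10

CH(OCOCH3): ester, 1 C=O (running total 1).
CH(NHCOCH3): amide, 1 C=O (running total 2).
CH(CONH2): amide, 1 C=O (running total 3).
CO: ketone, 1 C=O (running total 4).
CH(CHO): aldehyde, 1 C=O (running total 5).
CH(COCH3): ketone, 1 C=O (running total 6).
CO: ketone, 1 C=O (running total 7).
CH(OCOCH3): ester, 1 C=O (running total 8).
CH(CONH2): amide, 1 C=O (running total 9).
COOCH3: ester, 1 C=O (running total 10).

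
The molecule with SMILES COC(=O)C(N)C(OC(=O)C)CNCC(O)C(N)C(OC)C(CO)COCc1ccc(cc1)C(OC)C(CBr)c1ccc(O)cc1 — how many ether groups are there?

3

CH3O–C(=O)–: carbonyl C bonded to C and to –OCH3 → ester (not ketone + ether).
–NH2 on an sp³ carbon with no adjacent C=O → amine.
pendant –OC(=O)CH3: an acyloxy group → ester.
C–N–C with sp³ carbons and no adjacent C=O → amine (secondary).
–OH on an sp³ carbon → alcohol (secondary).
–NH2 on an sp³ carbon with no adjacent C=O → amine.
pendant –OCH3: C–O–C with sp³ C, no adjacent C=O → ether.
pendant –CH2OH on an sp³ backbone C → alcohol.
C–O–C with sp³ carbons on both sides and no adjacent C=O → ether.
para-disubstituted benzene ring → arene.
pendant –OCH3: C–O–C with sp³ C, no adjacent C=O → ether.
pendant –CH2X: halogen on sp³ carbon → alkyl halide.
–OH attached directly to an aromatic ring → phenol (not alcohol); the ring itself is an arene.
Ether appears at: CH(OCH3), CH2OCH2, CH(OCH3) → 3.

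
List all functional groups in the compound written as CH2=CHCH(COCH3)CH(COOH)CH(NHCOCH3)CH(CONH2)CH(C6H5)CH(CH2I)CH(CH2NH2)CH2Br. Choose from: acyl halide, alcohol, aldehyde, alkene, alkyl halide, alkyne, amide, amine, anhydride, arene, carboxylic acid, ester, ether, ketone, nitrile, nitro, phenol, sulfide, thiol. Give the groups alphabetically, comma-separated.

alkene, alkyl halide, amide, amine, arene, carboxylic acid, ketone

C=C double bond → alkene.
pendant –COCH3: carbonyl C bonded to two carbons → ketone.
pendant –COOH: carbonyl C bonded to C and –OH → carboxylic acid.
pendant –NHC(=O)CH3: N bonded to a carbonyl → amide (not amine).
pendant –CONH2: carbonyl C bonded to C and N → amide.
pendant –C6H5: benzene ring → arene.
pendant –CH2X: halogen on sp³ carbon → alkyl halide.
pendant –CH2NH2: N on sp³ C, no adjacent C=O → amine.
halogen on an sp³ carbon → alkyl halide.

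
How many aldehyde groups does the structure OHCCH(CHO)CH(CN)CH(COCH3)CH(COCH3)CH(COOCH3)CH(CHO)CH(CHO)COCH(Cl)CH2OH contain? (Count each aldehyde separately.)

terminal –CHO: carbonyl C bonded to H and C → aldehyde.
pendant –CHO: carbonyl C bonded to C and H → aldehyde.
pendant –C≡N: nitrile.
pendant –COCH3: carbonyl C bonded to two carbons → ketone.
pendant –COCH3: carbonyl C bonded to two carbons → ketone.
pendant –COOCH3: carbonyl C bonded to C and –OCH3 → ester.
pendant –CHO: carbonyl C bonded to C and H → aldehyde.
pendant –CHO: carbonyl C bonded to C and H → aldehyde.
–C(=O)– with carbon on both sides → ketone.
halogen on an sp³ carbon → alkyl halide.
–OH on an sp³ carbon → alcohol.
Aldehyde appears at: OHC, CH(CHO), CH(CHO), CH(CHO) → 4.

4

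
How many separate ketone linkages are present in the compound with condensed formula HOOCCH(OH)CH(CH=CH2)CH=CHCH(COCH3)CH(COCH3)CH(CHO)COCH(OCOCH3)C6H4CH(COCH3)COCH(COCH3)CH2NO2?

Working along the chain:
  HOOC: –COOH: carbonyl C bonded to –OH and C → carboxylic acid (the –OH is not a separate alcohol).
  CH(OH): –OH on an sp³ carbon → alcohol (secondary).
  CH(CH=CH2): pendant –CH=CH2: C=C double bond → alkene.
  CH=CH: C=C double bond → alkene.
  CH(COCH3): pendant –COCH3: carbonyl C bonded to two carbons → ketone.
  CH(COCH3): pendant –COCH3: carbonyl C bonded to two carbons → ketone.
  CH(CHO): pendant –CHO: carbonyl C bonded to C and H → aldehyde.
  CO: –C(=O)– with carbon on both sides → ketone.
  CH(OCOCH3): pendant –OC(=O)CH3: an acyloxy group → ester.
  C6H4: para-disubstituted benzene ring → arene.
  CH(COCH3): pendant –COCH3: carbonyl C bonded to two carbons → ketone.
  CO: –C(=O)– with carbon on both sides → ketone.
  CH(COCH3): pendant –COCH3: carbonyl C bonded to two carbons → ketone.
  CH2NO2: –NO2 on carbon → nitro group.
Ketone appears at: CH(COCH3), CH(COCH3), CO, CH(COCH3), CO, CH(COCH3) → 6.

6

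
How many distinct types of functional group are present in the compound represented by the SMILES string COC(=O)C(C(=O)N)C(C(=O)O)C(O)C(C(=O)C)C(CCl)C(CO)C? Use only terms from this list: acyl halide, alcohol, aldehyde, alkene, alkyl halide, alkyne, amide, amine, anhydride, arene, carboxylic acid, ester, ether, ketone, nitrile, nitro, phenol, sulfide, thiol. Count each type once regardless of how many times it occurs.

6

Taking each segment in turn:
  CH3OOC: CH3O–C(=O)–: carbonyl C bonded to C and to –OCH3 → ester (not ketone + ether).
  CH(CONH2): pendant –CONH2: carbonyl C bonded to C and N → amide.
  CH(COOH): pendant –COOH: carbonyl C bonded to C and –OH → carboxylic acid.
  CH(OH): –OH on an sp³ carbon → alcohol (secondary).
  CH(COCH3): pendant –COCH3: carbonyl C bonded to two carbons → ketone.
  CH(CH2Cl): pendant –CH2X: halogen on sp³ carbon → alkyl halide.
  CH(CH2OH): pendant –CH2OH on an sp³ backbone C → alcohol.
Distinct types present: alcohol, alkyl halide, amide, carboxylic acid, ester, ketone.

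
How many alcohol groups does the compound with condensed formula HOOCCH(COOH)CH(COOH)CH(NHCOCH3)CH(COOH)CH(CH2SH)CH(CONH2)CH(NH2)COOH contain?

–COOH: carbonyl C bonded to –OH and C → carboxylic acid (the –OH is not a separate alcohol).
pendant –COOH: carbonyl C bonded to C and –OH → carboxylic acid.
pendant –COOH: carbonyl C bonded to C and –OH → carboxylic acid.
pendant –NHC(=O)CH3: N bonded to a carbonyl → amide (not amine).
pendant –COOH: carbonyl C bonded to C and –OH → carboxylic acid.
pendant –CH2SH → thiol.
pendant –CONH2: carbonyl C bonded to C and N → amide.
–NH2 on an sp³ carbon with no adjacent C=O → amine.
–COOH: carbonyl C bonded to –OH and C → carboxylic acid (the –OH is not a separate alcohol).
No segment is a alcohol: HOOC is carboxylic acid, not alcohol; CH(COOH) is carboxylic acid, not alcohol; CH(COOH) is carboxylic acid, not alcohol. → 0.

0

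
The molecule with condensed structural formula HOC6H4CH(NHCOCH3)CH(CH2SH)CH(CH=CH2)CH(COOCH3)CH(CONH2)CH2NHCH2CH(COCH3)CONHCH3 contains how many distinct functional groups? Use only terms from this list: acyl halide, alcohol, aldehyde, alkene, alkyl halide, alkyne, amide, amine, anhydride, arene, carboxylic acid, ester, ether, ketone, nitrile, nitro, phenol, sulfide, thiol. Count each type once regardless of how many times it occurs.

8

Working along the chain:
  HOC6H4: –OH attached directly to an aromatic ring → phenol (not alcohol); the ring itself is an arene.
  CH(NHCOCH3): pendant –NHC(=O)CH3: N bonded to a carbonyl → amide (not amine).
  CH(CH2SH): pendant –CH2SH → thiol.
  CH(CH=CH2): pendant –CH=CH2: C=C double bond → alkene.
  CH(COOCH3): pendant –COOCH3: carbonyl C bonded to C and –OCH3 → ester.
  CH(CONH2): pendant –CONH2: carbonyl C bonded to C and N → amide.
  CH2NHCH2: C–N–C with sp³ carbons and no adjacent C=O → amine (secondary).
  CH(COCH3): pendant –COCH3: carbonyl C bonded to two carbons → ketone.
  CONHCH3: –C(=O)NHCH3: carbonyl C bonded to C and to N → amide (the N is not an amine).
Distinct types present: alkene, amide, amine, arene, ester, ketone, phenol, thiol.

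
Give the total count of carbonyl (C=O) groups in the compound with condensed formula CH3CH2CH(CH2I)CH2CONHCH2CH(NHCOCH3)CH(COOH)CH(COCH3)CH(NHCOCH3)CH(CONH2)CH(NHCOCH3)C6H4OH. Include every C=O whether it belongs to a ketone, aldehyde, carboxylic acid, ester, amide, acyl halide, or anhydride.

7

CH2CONHCH2: amide, 1 C=O (running total 1).
CH(NHCOCH3): amide, 1 C=O (running total 2).
CH(COOH): carboxylic acid, 1 C=O (running total 3).
CH(COCH3): ketone, 1 C=O (running total 4).
CH(NHCOCH3): amide, 1 C=O (running total 5).
CH(CONH2): amide, 1 C=O (running total 6).
CH(NHCOCH3): amide, 1 C=O (running total 7).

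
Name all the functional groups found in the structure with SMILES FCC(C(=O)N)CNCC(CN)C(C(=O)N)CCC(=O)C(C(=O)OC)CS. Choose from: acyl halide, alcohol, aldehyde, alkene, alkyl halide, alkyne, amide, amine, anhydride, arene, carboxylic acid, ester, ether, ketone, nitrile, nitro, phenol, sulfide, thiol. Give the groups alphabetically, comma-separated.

Taking each segment in turn:
  FCH2: halogen on an sp³ carbon → alkyl halide.
  CH(CONH2): pendant –CONH2: carbonyl C bonded to C and N → amide.
  CH2NHCH2: C–N–C with sp³ carbons and no adjacent C=O → amine (secondary).
  CH(CH2NH2): pendant –CH2NH2: N on sp³ C, no adjacent C=O → amine.
  CH(CONH2): pendant –CONH2: carbonyl C bonded to C and N → amide.
  CO: –C(=O)– with carbon on both sides → ketone.
  CH(COOCH3): pendant –COOCH3: carbonyl C bonded to C and –OCH3 → ester.
  CH2SH: –SH on an sp³ carbon → thiol.

alkyl halide, amide, amine, ester, ketone, thiol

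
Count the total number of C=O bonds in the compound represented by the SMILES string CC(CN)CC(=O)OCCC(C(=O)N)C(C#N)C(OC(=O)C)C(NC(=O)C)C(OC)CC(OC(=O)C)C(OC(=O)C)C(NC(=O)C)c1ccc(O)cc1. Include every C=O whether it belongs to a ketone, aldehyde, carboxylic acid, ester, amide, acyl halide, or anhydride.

CH2COOCH2: ester, 1 C=O (running total 1).
CH(CONH2): amide, 1 C=O (running total 2).
CH(OCOCH3): ester, 1 C=O (running total 3).
CH(NHCOCH3): amide, 1 C=O (running total 4).
CH(OCOCH3): ester, 1 C=O (running total 5).
CH(OCOCH3): ester, 1 C=O (running total 6).
CH(NHCOCH3): amide, 1 C=O (running total 7).

7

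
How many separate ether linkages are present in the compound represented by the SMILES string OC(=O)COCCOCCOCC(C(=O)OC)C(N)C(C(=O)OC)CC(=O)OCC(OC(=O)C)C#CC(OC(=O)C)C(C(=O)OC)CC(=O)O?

3

–COOH: carbonyl C bonded to –OH and C → carboxylic acid (the –OH is not a separate alcohol).
C–O–C with sp³ carbons on both sides and no adjacent C=O → ether.
C–O–C with sp³ carbons on both sides and no adjacent C=O → ether.
C–O–C with sp³ carbons on both sides and no adjacent C=O → ether.
pendant –COOCH3: carbonyl C bonded to C and –OCH3 → ester.
–NH2 on an sp³ carbon with no adjacent C=O → amine.
pendant –COOCH3: carbonyl C bonded to C and –OCH3 → ester.
–C(=O)–O–C with C on the carbonyl side → ester.
pendant –OC(=O)CH3: an acyloxy group → ester.
C≡C triple bond → alkyne.
pendant –OC(=O)CH3: an acyloxy group → ester.
pendant –COOCH3: carbonyl C bonded to C and –OCH3 → ester.
–COOH: carbonyl C bonded to –OH and C → carboxylic acid (the –OH is not a separate alcohol).
Ether appears at: CH2OCH2, CH2OCH2, CH2OCH2 → 3.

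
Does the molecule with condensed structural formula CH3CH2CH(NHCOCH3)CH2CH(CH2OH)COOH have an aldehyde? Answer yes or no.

no

pendant –NHC(=O)CH3: N bonded to a carbonyl → amide (not amine).
pendant –CH2OH on an sp³ backbone C → alcohol.
–COOH: carbonyl C bonded to –OH and C → carboxylic acid (the –OH is not a separate alcohol).
In COOH, the carbonyl carbon bears –OH, not –H, so it is a carboxylic acid.
The groups actually present are: alcohol, amide, carboxylic acid.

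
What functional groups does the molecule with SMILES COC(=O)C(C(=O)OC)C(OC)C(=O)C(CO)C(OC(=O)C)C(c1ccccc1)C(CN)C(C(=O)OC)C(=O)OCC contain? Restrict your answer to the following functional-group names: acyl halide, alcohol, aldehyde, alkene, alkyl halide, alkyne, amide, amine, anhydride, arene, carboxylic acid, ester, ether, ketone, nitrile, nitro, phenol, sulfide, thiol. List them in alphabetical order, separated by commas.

Taking each segment in turn:
  CH3OOC: CH3O–C(=O)–: carbonyl C bonded to C and to –OCH3 → ester (not ketone + ether).
  CH(COOCH3): pendant –COOCH3: carbonyl C bonded to C and –OCH3 → ester.
  CH(OCH3): pendant –OCH3: C–O–C with sp³ C, no adjacent C=O → ether.
  CO: –C(=O)– with carbon on both sides → ketone.
  CH(CH2OH): pendant –CH2OH on an sp³ backbone C → alcohol.
  CH(OCOCH3): pendant –OC(=O)CH3: an acyloxy group → ester.
  CH(C6H5): pendant –C6H5: benzene ring → arene.
  CH(CH2NH2): pendant –CH2NH2: N on sp³ C, no adjacent C=O → amine.
  CH(COOCH3): pendant –COOCH3: carbonyl C bonded to C and –OCH3 → ester.
  COOCH2CH3: –C(=O)OCH2CH3: carbonyl C bonded to C and to –OEt → ester.

alcohol, amine, arene, ester, ether, ketone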